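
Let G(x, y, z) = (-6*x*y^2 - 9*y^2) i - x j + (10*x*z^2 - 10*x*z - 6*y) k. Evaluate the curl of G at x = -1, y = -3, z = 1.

(∇×G)₁ = ∂G₃/∂y − ∂G₂/∂z = -6
(∇×G)₂ = ∂G₁/∂z − ∂G₃/∂x = -10*z^2 + 10*z
(∇×G)₃ = ∂G₂/∂x − ∂G₁/∂y = 12*x*y + 18*y - 1
∇×G = (-6, -10*z^2 + 10*z, 12*x*y + 18*y - 1)
At (-1, -3, 1): (-6, 0, -19).

(-6, 0, -19)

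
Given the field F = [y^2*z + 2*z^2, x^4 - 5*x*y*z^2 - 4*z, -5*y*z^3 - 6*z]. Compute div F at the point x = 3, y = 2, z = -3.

-411

∂F₁/∂x = 0
∂F₂/∂y = -5*x*z^2
∂F₃/∂z = -15*y*z^2 - 6
∇·F = -5*x*z^2 - 15*y*z^2 - 6
At (3, 2, -3): -411.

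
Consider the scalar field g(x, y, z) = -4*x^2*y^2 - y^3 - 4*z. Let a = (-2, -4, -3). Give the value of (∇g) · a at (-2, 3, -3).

∂g/∂x = -8*x*y^2
∂g/∂y = -8*x^2*y - 3*y^2
∂g/∂z = -4
∇g at (-2, 3, -3) = (144, -123, -4)
∇g · a = (144)(-2) + (-123)(-4) + (-4)(-3) = 216

216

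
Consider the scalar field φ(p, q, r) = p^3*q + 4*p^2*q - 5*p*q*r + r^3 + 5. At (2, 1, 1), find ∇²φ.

∂²φ/∂p² = 2*q*(3*p + 4)
∂²φ/∂q² = 0
∂²φ/∂r² = 6*r
∇²φ = 6*p*q + 8*q + 6*r
At (2, 1, 1): 26.

26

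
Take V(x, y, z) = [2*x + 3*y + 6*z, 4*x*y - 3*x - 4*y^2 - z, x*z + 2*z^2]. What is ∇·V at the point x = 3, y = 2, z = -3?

-11

∂V₁/∂x = 2
∂V₂/∂y = 4*x - 8*y
∂V₃/∂z = x + 4*z
∇·V = 5*x - 8*y + 4*z + 2
At (3, 2, -3): -11.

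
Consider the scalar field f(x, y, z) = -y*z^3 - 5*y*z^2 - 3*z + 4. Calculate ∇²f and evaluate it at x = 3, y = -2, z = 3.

56

∂²f/∂x² = 0
∂²f/∂y² = 0
∂²f/∂z² = -2*y*(3*z + 5)
∇²f = -6*y*z - 10*y
At (3, -2, 3): 56.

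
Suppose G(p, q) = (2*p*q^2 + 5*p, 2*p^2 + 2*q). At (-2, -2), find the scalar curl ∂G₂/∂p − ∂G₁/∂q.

∂G₂/∂p = 4*p
∂G₁/∂q = 4*p*q
Scalar curl = -4*p*q + 4*p
At (-2, -2): -24.

-24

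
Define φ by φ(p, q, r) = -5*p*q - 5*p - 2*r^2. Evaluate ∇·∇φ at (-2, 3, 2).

-4

∂²φ/∂p² = 0
∂²φ/∂q² = 0
∂²φ/∂r² = -4
∇²φ = -4
At (-2, 3, 2): -4.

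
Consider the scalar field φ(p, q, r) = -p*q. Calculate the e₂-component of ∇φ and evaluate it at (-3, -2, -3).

(∇φ)_2 = ∂φ/∂q = -p
At (-3, -2, -3): 3.

3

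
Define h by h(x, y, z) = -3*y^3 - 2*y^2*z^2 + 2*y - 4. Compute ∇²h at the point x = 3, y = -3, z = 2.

2

∂²h/∂x² = 0
∂²h/∂y² = -2*(9*y + 2*z^2)
∂²h/∂z² = -4*y^2
∇²h = -4*y^2 - 18*y - 4*z^2
At (3, -3, 2): 2.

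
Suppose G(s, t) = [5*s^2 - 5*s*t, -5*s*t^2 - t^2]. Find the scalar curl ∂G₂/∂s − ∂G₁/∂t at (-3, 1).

∂G₂/∂s = -5*t^2
∂G₁/∂t = -5*s
Scalar curl = 5*s - 5*t^2
At (-3, 1): -20.

-20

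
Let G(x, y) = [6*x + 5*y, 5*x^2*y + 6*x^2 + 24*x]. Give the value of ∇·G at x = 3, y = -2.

∂G₁/∂x = 6
∂G₂/∂y = 5*x^2
∇·G = 5*x^2 + 6
At (3, -2): 51.

51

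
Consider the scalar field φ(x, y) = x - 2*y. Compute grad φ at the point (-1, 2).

∂φ/∂x = 1
∂φ/∂y = -2
∇φ = (1, -2)
At (-1, 2): (1, -2).

(1, -2)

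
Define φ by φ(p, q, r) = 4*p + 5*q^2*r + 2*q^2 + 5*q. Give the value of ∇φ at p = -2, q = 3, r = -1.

(4, -13, 45)

∂φ/∂p = 4
∂φ/∂q = 10*q*r + 4*q + 5
∂φ/∂r = 5*q^2
∇φ = (4, 10*q*r + 4*q + 5, 5*q^2)
At (-2, 3, -1): (4, -13, 45).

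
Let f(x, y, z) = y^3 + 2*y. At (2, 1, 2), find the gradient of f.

∂f/∂x = 0
∂f/∂y = 3*y^2 + 2
∂f/∂z = 0
∇f = (0, 3*y^2 + 2, 0)
At (2, 1, 2): (0, 5, 0).

(0, 5, 0)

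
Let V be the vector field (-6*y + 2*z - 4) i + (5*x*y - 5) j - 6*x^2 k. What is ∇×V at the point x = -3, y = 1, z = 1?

(0, -34, 11)

(∇×V)₁ = ∂V₃/∂y − ∂V₂/∂z = 0
(∇×V)₂ = ∂V₁/∂z − ∂V₃/∂x = 12*x + 2
(∇×V)₃ = ∂V₂/∂x − ∂V₁/∂y = 5*y + 6
∇×V = (0, 12*x + 2, 5*y + 6)
At (-3, 1, 1): (0, -34, 11).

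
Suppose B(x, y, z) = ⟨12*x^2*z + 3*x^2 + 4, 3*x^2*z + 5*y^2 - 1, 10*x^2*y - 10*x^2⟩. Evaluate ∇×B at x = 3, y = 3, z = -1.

(63, -12, -18)

(∇×B)₁ = ∂B₃/∂y − ∂B₂/∂z = 7*x^2
(∇×B)₂ = ∂B₁/∂z − ∂B₃/∂x = 12*x^2 - 20*x*y + 20*x
(∇×B)₃ = ∂B₂/∂x − ∂B₁/∂y = 6*x*z
∇×B = (7*x^2, 12*x^2 - 20*x*y + 20*x, 6*x*z)
At (3, 3, -1): (63, -12, -18).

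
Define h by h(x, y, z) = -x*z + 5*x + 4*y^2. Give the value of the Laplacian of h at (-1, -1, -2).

8

∂²h/∂x² = 0
∂²h/∂y² = 8
∂²h/∂z² = 0
∇²h = 8
At (-1, -1, -2): 8.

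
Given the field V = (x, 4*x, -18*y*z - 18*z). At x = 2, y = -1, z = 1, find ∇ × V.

(∇×V)₁ = ∂V₃/∂y − ∂V₂/∂z = -18*z
(∇×V)₂ = ∂V₁/∂z − ∂V₃/∂x = 0
(∇×V)₃ = ∂V₂/∂x − ∂V₁/∂y = 4
∇×V = (-18*z, 0, 4)
At (2, -1, 1): (-18, 0, 4).

(-18, 0, 4)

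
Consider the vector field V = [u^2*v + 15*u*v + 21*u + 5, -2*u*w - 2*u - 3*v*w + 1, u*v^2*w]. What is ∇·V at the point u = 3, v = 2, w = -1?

78

∂V₁/∂u = 2*u*v + 15*v + 21
∂V₂/∂v = -3*w
∂V₃/∂w = u*v^2
∇·V = u*v^2 + 2*u*v + 15*v - 3*w + 21
At (3, 2, -1): 78.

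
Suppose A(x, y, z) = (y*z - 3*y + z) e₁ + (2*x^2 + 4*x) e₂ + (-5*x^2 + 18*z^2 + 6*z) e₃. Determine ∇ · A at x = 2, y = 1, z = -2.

-66

∂A₁/∂x = 0
∂A₂/∂y = 0
∂A₃/∂z = 36*z + 6
∇·A = 36*z + 6
At (2, 1, -2): -66.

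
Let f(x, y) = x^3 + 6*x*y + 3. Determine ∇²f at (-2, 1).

-12

∂²f/∂x² = 6*x
∂²f/∂y² = 0
∇²f = 6*x
At (-2, 1): -12.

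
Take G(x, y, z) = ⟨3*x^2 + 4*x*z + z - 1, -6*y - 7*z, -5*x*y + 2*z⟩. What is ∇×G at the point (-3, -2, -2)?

(22, -21, 0)

(∇×G)₁ = ∂G₃/∂y − ∂G₂/∂z = -5*x + 7
(∇×G)₂ = ∂G₁/∂z − ∂G₃/∂x = 4*x + 5*y + 1
(∇×G)₃ = ∂G₂/∂x − ∂G₁/∂y = 0
∇×G = (-5*x + 7, 4*x + 5*y + 1, 0)
At (-3, -2, -2): (22, -21, 0).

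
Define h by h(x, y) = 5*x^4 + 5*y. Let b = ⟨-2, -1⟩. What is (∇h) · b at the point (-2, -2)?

∂h/∂x = 20*x^3
∂h/∂y = 5
∇h at (-2, -2) = (-160, 5)
∇h · b = (-160)(-2) + (5)(-1) = 315

315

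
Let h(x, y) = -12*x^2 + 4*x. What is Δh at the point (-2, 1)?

∂²h/∂x² = -24
∂²h/∂y² = 0
∇²h = -24
At (-2, 1): -24.

-24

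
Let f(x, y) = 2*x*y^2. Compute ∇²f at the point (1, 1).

4

∂²f/∂x² = 0
∂²f/∂y² = 4*x
∇²f = 4*x
At (1, 1): 4.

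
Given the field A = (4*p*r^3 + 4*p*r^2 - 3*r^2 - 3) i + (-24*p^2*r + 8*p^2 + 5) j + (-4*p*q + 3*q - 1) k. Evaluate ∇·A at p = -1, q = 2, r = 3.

∂A₁/∂p = 4*r^3 + 4*r^2
∂A₂/∂q = 0
∂A₃/∂r = 0
∇·A = 4*r^3 + 4*r^2
At (-1, 2, 3): 144.

144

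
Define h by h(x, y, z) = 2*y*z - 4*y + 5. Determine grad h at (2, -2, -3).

(0, -10, -4)

∂h/∂x = 0
∂h/∂y = 2*z - 4
∂h/∂z = 2*y
∇h = (0, 2*z - 4, 2*y)
At (2, -2, -3): (0, -10, -4).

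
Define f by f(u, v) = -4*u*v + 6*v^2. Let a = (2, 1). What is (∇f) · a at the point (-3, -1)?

8

∂f/∂u = -4*v
∂f/∂v = -4*u + 12*v
∇f at (-3, -1) = (4, 0)
∇f · a = (4)(2) + (0)(1) = 8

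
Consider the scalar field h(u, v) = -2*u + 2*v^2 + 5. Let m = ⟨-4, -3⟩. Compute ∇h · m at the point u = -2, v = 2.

∂h/∂u = -2
∂h/∂v = 4*v
∇h at (-2, 2) = (-2, 8)
∇h · m = (-2)(-4) + (8)(-3) = -16

-16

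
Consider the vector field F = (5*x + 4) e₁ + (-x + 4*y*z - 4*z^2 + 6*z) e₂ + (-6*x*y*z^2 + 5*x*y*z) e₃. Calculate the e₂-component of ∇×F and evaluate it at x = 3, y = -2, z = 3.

-78

(∇×F)_2 = ∂F₁/∂z − ∂F₃/∂x
= 0 − (-6*y*z^2 + 5*y*z)
= 6*y*z^2 - 5*y*z
At (3, -2, 3): -78.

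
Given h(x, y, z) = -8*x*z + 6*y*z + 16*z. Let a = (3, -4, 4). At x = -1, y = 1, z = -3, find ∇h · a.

∂h/∂x = -8*z
∂h/∂y = 6*z
∂h/∂z = -8*x + 6*y + 16
∇h at (-1, 1, -3) = (24, -18, 30)
∇h · a = (24)(3) + (-18)(-4) + (30)(4) = 264

264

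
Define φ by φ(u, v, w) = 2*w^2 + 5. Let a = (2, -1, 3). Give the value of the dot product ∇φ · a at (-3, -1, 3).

∂φ/∂u = 0
∂φ/∂v = 0
∂φ/∂w = 4*w
∇φ at (-3, -1, 3) = (0, 0, 12)
∇φ · a = (0)(2) + (0)(-1) + (12)(3) = 36

36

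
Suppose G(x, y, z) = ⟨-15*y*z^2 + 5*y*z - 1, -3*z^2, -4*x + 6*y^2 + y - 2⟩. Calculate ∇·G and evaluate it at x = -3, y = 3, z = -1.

∂G₁/∂x = 0
∂G₂/∂y = 0
∂G₃/∂z = 0
∇·G = 0
At (-3, 3, -1): 0.

0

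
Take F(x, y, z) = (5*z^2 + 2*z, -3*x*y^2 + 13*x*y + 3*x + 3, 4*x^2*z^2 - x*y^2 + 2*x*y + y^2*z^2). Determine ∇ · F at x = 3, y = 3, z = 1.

75

∂F₁/∂x = 0
∂F₂/∂y = -6*x*y + 13*x
∂F₃/∂z = 8*x^2*z + 2*y^2*z
∇·F = 8*x^2*z - 6*x*y + 13*x + 2*y^2*z
At (3, 3, 1): 75.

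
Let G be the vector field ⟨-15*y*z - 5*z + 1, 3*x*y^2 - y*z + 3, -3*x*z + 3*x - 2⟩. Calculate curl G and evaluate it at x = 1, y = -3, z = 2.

(-3, 43, 57)

(∇×G)₁ = ∂G₃/∂y − ∂G₂/∂z = y
(∇×G)₂ = ∂G₁/∂z − ∂G₃/∂x = -15*y + 3*z - 8
(∇×G)₃ = ∂G₂/∂x − ∂G₁/∂y = 3*y^2 + 15*z
∇×G = (y, -15*y + 3*z - 8, 3*y^2 + 15*z)
At (1, -3, 2): (-3, 43, 57).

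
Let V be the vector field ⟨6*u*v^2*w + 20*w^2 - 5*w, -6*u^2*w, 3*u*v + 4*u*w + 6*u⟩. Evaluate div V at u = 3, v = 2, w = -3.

-60

∂V₁/∂u = 6*v^2*w
∂V₂/∂v = 0
∂V₃/∂w = 4*u
∇·V = 4*u + 6*v^2*w
At (3, 2, -3): -60.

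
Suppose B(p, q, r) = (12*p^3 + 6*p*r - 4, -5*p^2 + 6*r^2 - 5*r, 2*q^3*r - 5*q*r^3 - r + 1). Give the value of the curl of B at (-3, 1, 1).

(-6, -18, 30)

(∇×B)₁ = ∂B₃/∂q − ∂B₂/∂r = 6*q^2*r - 5*r^3 - 12*r + 5
(∇×B)₂ = ∂B₁/∂r − ∂B₃/∂p = 6*p
(∇×B)₃ = ∂B₂/∂p − ∂B₁/∂q = -10*p
∇×B = (6*q^2*r - 5*r^3 - 12*r + 5, 6*p, -10*p)
At (-3, 1, 1): (-6, -18, 30).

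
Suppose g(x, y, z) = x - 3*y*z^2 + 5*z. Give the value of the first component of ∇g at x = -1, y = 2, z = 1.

1

(∇g)_1 = ∂g/∂x = 1
At (-1, 2, 1): 1.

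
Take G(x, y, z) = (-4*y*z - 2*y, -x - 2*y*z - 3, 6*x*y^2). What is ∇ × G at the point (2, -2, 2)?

(-52, -16, 9)

(∇×G)₁ = ∂G₃/∂y − ∂G₂/∂z = 12*x*y + 2*y
(∇×G)₂ = ∂G₁/∂z − ∂G₃/∂x = -6*y^2 - 4*y
(∇×G)₃ = ∂G₂/∂x − ∂G₁/∂y = 4*z + 1
∇×G = (12*x*y + 2*y, -6*y^2 - 4*y, 4*z + 1)
At (2, -2, 2): (-52, -16, 9).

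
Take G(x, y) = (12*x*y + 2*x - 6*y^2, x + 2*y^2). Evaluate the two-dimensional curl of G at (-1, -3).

∂G₂/∂x = 1
∂G₁/∂y = 12*x - 12*y
Scalar curl = -12*x + 12*y + 1
At (-1, -3): -23.

-23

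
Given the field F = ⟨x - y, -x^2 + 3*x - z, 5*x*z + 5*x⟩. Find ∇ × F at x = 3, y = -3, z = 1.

(1, -10, -2)

(∇×F)₁ = ∂F₃/∂y − ∂F₂/∂z = 1
(∇×F)₂ = ∂F₁/∂z − ∂F₃/∂x = -5*z - 5
(∇×F)₃ = ∂F₂/∂x − ∂F₁/∂y = -2*x + 4
∇×F = (1, -5*z - 5, -2*x + 4)
At (3, -3, 1): (1, -10, -2).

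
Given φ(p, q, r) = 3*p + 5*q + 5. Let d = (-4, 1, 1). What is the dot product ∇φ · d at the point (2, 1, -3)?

∂φ/∂p = 3
∂φ/∂q = 5
∂φ/∂r = 0
∇φ at (2, 1, -3) = (3, 5, 0)
∇φ · d = (3)(-4) + (5)(1) + (0)(1) = -7

-7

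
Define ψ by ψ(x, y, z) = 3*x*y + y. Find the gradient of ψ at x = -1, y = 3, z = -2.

∂ψ/∂x = 3*y
∂ψ/∂y = 3*x + 1
∂ψ/∂z = 0
∇ψ = (3*y, 3*x + 1, 0)
At (-1, 3, -2): (9, -2, 0).

(9, -2, 0)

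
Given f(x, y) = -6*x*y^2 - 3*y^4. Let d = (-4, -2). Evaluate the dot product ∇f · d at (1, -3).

∂f/∂x = -6*y^2
∂f/∂y = -12*x*y - 12*y^3
∇f at (1, -3) = (-54, 360)
∇f · d = (-54)(-4) + (360)(-2) = -504

-504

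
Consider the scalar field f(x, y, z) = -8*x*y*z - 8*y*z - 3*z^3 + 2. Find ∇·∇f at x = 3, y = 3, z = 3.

-54

∂²f/∂x² = 0
∂²f/∂y² = 0
∂²f/∂z² = -18*z
∇²f = -18*z
At (3, 3, 3): -54.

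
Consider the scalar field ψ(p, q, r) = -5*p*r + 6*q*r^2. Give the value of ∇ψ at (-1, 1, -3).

∂ψ/∂p = -5*r
∂ψ/∂q = 6*r^2
∂ψ/∂r = -5*p + 12*q*r
∇ψ = (-5*r, 6*r^2, -5*p + 12*q*r)
At (-1, 1, -3): (15, 54, -31).

(15, 54, -31)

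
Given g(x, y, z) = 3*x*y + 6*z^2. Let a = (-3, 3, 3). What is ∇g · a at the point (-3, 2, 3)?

∂g/∂x = 3*y
∂g/∂y = 3*x
∂g/∂z = 12*z
∇g at (-3, 2, 3) = (6, -9, 36)
∇g · a = (6)(-3) + (-9)(3) + (36)(3) = 63

63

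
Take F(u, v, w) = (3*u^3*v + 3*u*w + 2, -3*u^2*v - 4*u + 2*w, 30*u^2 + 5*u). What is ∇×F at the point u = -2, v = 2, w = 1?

(-2, 109, 44)

(∇×F)₁ = ∂F₃/∂v − ∂F₂/∂w = -2
(∇×F)₂ = ∂F₁/∂w − ∂F₃/∂u = -57*u - 5
(∇×F)₃ = ∂F₂/∂u − ∂F₁/∂v = -3*u^3 - 6*u*v - 4
∇×F = (-2, -57*u - 5, -3*u^3 - 6*u*v - 4)
At (-2, 2, 1): (-2, 109, 44).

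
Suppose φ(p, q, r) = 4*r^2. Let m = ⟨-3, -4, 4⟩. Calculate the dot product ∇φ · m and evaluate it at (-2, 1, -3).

-96

∂φ/∂p = 0
∂φ/∂q = 0
∂φ/∂r = 8*r
∇φ at (-2, 1, -3) = (0, 0, -24)
∇φ · m = (0)(-3) + (0)(-4) + (-24)(4) = -96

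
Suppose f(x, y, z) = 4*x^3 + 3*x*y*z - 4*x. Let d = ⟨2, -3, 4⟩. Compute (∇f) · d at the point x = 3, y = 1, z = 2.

202

∂f/∂x = 12*x^2 + 3*y*z - 4
∂f/∂y = 3*x*z
∂f/∂z = 3*x*y
∇f at (3, 1, 2) = (110, 18, 9)
∇f · d = (110)(2) + (18)(-3) + (9)(4) = 202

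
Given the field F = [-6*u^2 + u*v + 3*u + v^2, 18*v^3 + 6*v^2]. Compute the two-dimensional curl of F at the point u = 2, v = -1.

∂F₂/∂u = 0
∂F₁/∂v = u + 2*v
Scalar curl = -u - 2*v
At (2, -1): 0.

0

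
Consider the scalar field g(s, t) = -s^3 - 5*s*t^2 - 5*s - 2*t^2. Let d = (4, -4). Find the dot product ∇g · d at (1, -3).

∂g/∂s = -3*s^2 - 5*t^2 - 5
∂g/∂t = -10*s*t - 4*t
∇g at (1, -3) = (-53, 42)
∇g · d = (-53)(4) + (42)(-4) = -380

-380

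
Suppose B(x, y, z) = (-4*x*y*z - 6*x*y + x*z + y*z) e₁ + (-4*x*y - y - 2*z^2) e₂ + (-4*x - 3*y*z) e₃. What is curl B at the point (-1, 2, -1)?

(-1, 13, -9)

(∇×B)₁ = ∂B₃/∂y − ∂B₂/∂z = z
(∇×B)₂ = ∂B₁/∂z − ∂B₃/∂x = -4*x*y + x + y + 4
(∇×B)₃ = ∂B₂/∂x − ∂B₁/∂y = 4*x*z + 6*x - 4*y - z
∇×B = (z, -4*x*y + x + y + 4, 4*x*z + 6*x - 4*y - z)
At (-1, 2, -1): (-1, 13, -9).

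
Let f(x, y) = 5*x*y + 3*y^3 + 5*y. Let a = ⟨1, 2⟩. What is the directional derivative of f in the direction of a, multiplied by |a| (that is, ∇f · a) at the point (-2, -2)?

∂f/∂x = 5*y
∂f/∂y = 5*x + 9*y^2 + 5
∇f at (-2, -2) = (-10, 31)
∇f · a = (-10)(1) + (31)(2) = 52

52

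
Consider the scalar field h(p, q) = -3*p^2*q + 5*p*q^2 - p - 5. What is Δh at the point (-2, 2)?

∂²h/∂p² = -6*q
∂²h/∂q² = 10*p
∇²h = 10*p - 6*q
At (-2, 2): -32.

-32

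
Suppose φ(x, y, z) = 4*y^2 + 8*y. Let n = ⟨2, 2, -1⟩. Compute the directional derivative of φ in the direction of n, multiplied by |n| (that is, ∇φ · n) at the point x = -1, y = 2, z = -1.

48

∂φ/∂x = 0
∂φ/∂y = 8*y + 8
∂φ/∂z = 0
∇φ at (-1, 2, -1) = (0, 24, 0)
∇φ · n = (0)(2) + (24)(2) + (0)(-1) = 48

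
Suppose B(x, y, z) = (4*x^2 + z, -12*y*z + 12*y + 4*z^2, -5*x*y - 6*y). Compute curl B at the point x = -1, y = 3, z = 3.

(∇×B)₁ = ∂B₃/∂y − ∂B₂/∂z = -5*x + 12*y - 8*z - 6
(∇×B)₂ = ∂B₁/∂z − ∂B₃/∂x = 5*y + 1
(∇×B)₃ = ∂B₂/∂x − ∂B₁/∂y = 0
∇×B = (-5*x + 12*y - 8*z - 6, 5*y + 1, 0)
At (-1, 3, 3): (11, 16, 0).

(11, 16, 0)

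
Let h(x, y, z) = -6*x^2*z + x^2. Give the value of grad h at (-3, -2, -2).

(-78, 0, -54)

∂h/∂x = -12*x*z + 2*x
∂h/∂y = 0
∂h/∂z = -6*x^2
∇h = (-12*x*z + 2*x, 0, -6*x^2)
At (-3, -2, -2): (-78, 0, -54).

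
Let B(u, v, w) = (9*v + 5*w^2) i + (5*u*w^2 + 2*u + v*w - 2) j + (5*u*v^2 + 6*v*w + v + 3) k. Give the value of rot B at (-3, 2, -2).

(∇×B)₁ = ∂B₃/∂v − ∂B₂/∂w = 10*u*v - 10*u*w - v + 6*w + 1
(∇×B)₂ = ∂B₁/∂w − ∂B₃/∂u = -5*v^2 + 10*w
(∇×B)₃ = ∂B₂/∂u − ∂B₁/∂v = 5*w^2 - 7
∇×B = (10*u*v - 10*u*w - v + 6*w + 1, -5*v^2 + 10*w, 5*w^2 - 7)
At (-3, 2, -2): (-133, -40, 13).

(-133, -40, 13)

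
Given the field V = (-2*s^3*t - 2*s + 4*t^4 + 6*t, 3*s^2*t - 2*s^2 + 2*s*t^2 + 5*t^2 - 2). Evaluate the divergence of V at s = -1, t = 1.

∂V₁/∂s = -6*s^2*t - 2
∂V₂/∂t = 3*s^2 + 4*s*t + 10*t
∇·V = -6*s^2*t + 3*s^2 + 4*s*t + 10*t - 2
At (-1, 1): 1.

1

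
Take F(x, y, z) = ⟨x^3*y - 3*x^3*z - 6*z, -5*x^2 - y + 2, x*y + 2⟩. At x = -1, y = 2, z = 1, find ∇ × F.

(∇×F)₁ = ∂F₃/∂y − ∂F₂/∂z = x
(∇×F)₂ = ∂F₁/∂z − ∂F₃/∂x = -3*x^3 - y - 6
(∇×F)₃ = ∂F₂/∂x − ∂F₁/∂y = -x^3 - 10*x
∇×F = (x, -3*x^3 - y - 6, -x^3 - 10*x)
At (-1, 2, 1): (-1, -5, 11).

(-1, -5, 11)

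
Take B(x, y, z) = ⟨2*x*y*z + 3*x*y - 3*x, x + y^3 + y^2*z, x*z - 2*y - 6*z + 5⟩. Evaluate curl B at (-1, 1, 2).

(-3, -4, 8)

(∇×B)₁ = ∂B₃/∂y − ∂B₂/∂z = -y^2 - 2
(∇×B)₂ = ∂B₁/∂z − ∂B₃/∂x = 2*x*y - z
(∇×B)₃ = ∂B₂/∂x − ∂B₁/∂y = -2*x*z - 3*x + 1
∇×B = (-y^2 - 2, 2*x*y - z, -2*x*z - 3*x + 1)
At (-1, 1, 2): (-3, -4, 8).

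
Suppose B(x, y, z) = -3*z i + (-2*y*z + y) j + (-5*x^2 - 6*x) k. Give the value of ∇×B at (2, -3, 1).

(∇×B)₁ = ∂B₃/∂y − ∂B₂/∂z = 2*y
(∇×B)₂ = ∂B₁/∂z − ∂B₃/∂x = 10*x + 3
(∇×B)₃ = ∂B₂/∂x − ∂B₁/∂y = 0
∇×B = (2*y, 10*x + 3, 0)
At (2, -3, 1): (-6, 23, 0).

(-6, 23, 0)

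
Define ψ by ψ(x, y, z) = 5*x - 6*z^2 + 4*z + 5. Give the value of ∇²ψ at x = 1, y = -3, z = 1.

∂²ψ/∂x² = 0
∂²ψ/∂y² = 0
∂²ψ/∂z² = -12
∇²ψ = -12
At (1, -3, 1): -12.

-12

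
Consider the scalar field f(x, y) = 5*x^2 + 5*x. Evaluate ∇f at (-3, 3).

∂f/∂x = 10*x + 5
∂f/∂y = 0
∇f = (10*x + 5, 0)
At (-3, 3): (-25, 0).

(-25, 0)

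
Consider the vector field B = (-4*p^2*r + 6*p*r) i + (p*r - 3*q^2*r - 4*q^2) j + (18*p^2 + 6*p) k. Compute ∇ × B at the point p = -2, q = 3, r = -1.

(29, 38, -1)

(∇×B)₁ = ∂B₃/∂q − ∂B₂/∂r = -p + 3*q^2
(∇×B)₂ = ∂B₁/∂r − ∂B₃/∂p = -4*p^2 - 30*p - 6
(∇×B)₃ = ∂B₂/∂p − ∂B₁/∂q = r
∇×B = (-p + 3*q^2, -4*p^2 - 30*p - 6, r)
At (-2, 3, -1): (29, 38, -1).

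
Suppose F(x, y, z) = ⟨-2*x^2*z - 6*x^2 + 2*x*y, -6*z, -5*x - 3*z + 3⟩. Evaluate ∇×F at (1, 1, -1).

(∇×F)₁ = ∂F₃/∂y − ∂F₂/∂z = 6
(∇×F)₂ = ∂F₁/∂z − ∂F₃/∂x = -2*x^2 + 5
(∇×F)₃ = ∂F₂/∂x − ∂F₁/∂y = -2*x
∇×F = (6, -2*x^2 + 5, -2*x)
At (1, 1, -1): (6, 3, -2).

(6, 3, -2)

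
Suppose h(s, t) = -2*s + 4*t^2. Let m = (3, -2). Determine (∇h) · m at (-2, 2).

-38

∂h/∂s = -2
∂h/∂t = 8*t
∇h at (-2, 2) = (-2, 16)
∇h · m = (-2)(3) + (16)(-2) = -38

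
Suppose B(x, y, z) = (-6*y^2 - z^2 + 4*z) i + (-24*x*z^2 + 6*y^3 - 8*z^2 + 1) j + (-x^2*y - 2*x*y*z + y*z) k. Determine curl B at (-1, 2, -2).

(57, -4, -72)

(∇×B)₁ = ∂B₃/∂y − ∂B₂/∂z = -x^2 + 46*x*z + 17*z
(∇×B)₂ = ∂B₁/∂z − ∂B₃/∂x = 2*x*y + 2*y*z - 2*z + 4
(∇×B)₃ = ∂B₂/∂x − ∂B₁/∂y = 12*y - 24*z^2
∇×B = (-x^2 + 46*x*z + 17*z, 2*x*y + 2*y*z - 2*z + 4, 12*y - 24*z^2)
At (-1, 2, -2): (57, -4, -72).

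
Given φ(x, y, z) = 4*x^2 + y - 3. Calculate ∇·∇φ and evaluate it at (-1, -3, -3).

∂²φ/∂x² = 8
∂²φ/∂y² = 0
∂²φ/∂z² = 0
∇²φ = 8
At (-1, -3, -3): 8.

8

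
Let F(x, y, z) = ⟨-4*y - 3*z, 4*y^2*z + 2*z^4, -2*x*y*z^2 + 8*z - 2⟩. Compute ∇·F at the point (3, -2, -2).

∂F₁/∂x = 0
∂F₂/∂y = 8*y*z
∂F₃/∂z = -4*x*y*z + 8
∇·F = -4*x*y*z + 8*y*z + 8
At (3, -2, -2): -8.

-8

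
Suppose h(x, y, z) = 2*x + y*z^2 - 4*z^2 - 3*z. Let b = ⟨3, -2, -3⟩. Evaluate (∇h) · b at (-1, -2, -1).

-23

∂h/∂x = 2
∂h/∂y = z^2
∂h/∂z = 2*y*z - 8*z - 3
∇h at (-1, -2, -1) = (2, 1, 9)
∇h · b = (2)(3) + (1)(-2) + (9)(-3) = -23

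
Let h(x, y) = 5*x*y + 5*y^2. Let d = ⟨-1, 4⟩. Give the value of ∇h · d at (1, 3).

125

∂h/∂x = 5*y
∂h/∂y = 5*x + 10*y
∇h at (1, 3) = (15, 35)
∇h · d = (15)(-1) + (35)(4) = 125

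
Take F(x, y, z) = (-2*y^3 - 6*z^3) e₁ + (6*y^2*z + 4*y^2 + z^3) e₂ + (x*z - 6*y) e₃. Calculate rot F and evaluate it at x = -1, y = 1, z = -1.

(∇×F)₁ = ∂F₃/∂y − ∂F₂/∂z = -6*y^2 - 3*z^2 - 6
(∇×F)₂ = ∂F₁/∂z − ∂F₃/∂x = -18*z^2 - z
(∇×F)₃ = ∂F₂/∂x − ∂F₁/∂y = 6*y^2
∇×F = (-6*y^2 - 3*z^2 - 6, -18*z^2 - z, 6*y^2)
At (-1, 1, -1): (-15, -17, 6).

(-15, -17, 6)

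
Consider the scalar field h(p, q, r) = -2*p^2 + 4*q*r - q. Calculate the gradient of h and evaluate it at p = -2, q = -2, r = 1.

∂h/∂p = -4*p
∂h/∂q = 4*r - 1
∂h/∂r = 4*q
∇h = (-4*p, 4*r - 1, 4*q)
At (-2, -2, 1): (8, 3, -8).

(8, 3, -8)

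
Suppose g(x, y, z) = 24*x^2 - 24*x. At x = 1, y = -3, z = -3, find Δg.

48

∂²g/∂x² = 48
∂²g/∂y² = 0
∂²g/∂z² = 0
∇²g = 48
At (1, -3, -3): 48.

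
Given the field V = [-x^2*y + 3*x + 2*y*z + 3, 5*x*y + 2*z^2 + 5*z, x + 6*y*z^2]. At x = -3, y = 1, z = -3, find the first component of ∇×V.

61

(∇×V)_1 = ∂V₃/∂y − ∂V₂/∂z
= 6*z^2 − (4*z + 5)
= 6*z^2 - 4*z - 5
At (-3, 1, -3): 61.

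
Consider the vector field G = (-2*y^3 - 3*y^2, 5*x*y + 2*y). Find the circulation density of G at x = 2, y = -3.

21

∂G₂/∂x = 5*y
∂G₁/∂y = -6*y^2 - 6*y
Scalar curl = 6*y^2 + 11*y
At (2, -3): 21.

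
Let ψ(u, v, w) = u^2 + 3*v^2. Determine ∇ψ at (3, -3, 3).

∂ψ/∂u = 2*u
∂ψ/∂v = 6*v
∂ψ/∂w = 0
∇ψ = (2*u, 6*v, 0)
At (3, -3, 3): (6, -18, 0).

(6, -18, 0)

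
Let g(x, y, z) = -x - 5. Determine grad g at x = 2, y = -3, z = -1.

∂g/∂x = -1
∂g/∂y = 0
∂g/∂z = 0
∇g = (-1, 0, 0)
At (2, -3, -1): (-1, 0, 0).

(-1, 0, 0)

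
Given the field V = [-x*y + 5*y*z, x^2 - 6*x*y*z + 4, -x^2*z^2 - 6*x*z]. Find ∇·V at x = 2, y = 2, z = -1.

6

∂V₁/∂x = -y
∂V₂/∂y = -6*x*z
∂V₃/∂z = -2*x^2*z - 6*x
∇·V = -2*x^2*z - 6*x*z - 6*x - y
At (2, 2, -1): 6.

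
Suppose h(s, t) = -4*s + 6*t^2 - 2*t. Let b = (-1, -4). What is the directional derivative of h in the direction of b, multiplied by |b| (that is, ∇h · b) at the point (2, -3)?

∂h/∂s = -4
∂h/∂t = 12*t - 2
∇h at (2, -3) = (-4, -38)
∇h · b = (-4)(-1) + (-38)(-4) = 156

156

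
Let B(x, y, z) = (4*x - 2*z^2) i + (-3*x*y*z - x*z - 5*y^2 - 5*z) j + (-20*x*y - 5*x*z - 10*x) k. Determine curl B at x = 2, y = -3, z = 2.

(-51, -48, 16)

(∇×B)₁ = ∂B₃/∂y − ∂B₂/∂z = 3*x*y - 19*x + 5
(∇×B)₂ = ∂B₁/∂z − ∂B₃/∂x = 20*y + z + 10
(∇×B)₃ = ∂B₂/∂x − ∂B₁/∂y = -3*y*z - z
∇×B = (3*x*y - 19*x + 5, 20*y + z + 10, -3*y*z - z)
At (2, -3, 2): (-51, -48, 16).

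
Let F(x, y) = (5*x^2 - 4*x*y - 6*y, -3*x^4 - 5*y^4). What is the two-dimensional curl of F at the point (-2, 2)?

∂F₂/∂x = -12*x^3
∂F₁/∂y = -4*x - 6
Scalar curl = -12*x^3 + 4*x + 6
At (-2, 2): 94.

94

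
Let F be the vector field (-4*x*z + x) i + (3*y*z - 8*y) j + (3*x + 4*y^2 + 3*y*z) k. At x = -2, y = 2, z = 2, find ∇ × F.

(16, 5, 0)

(∇×F)₁ = ∂F₃/∂y − ∂F₂/∂z = 5*y + 3*z
(∇×F)₂ = ∂F₁/∂z − ∂F₃/∂x = -4*x - 3
(∇×F)₃ = ∂F₂/∂x − ∂F₁/∂y = 0
∇×F = (5*y + 3*z, -4*x - 3, 0)
At (-2, 2, 2): (16, 5, 0).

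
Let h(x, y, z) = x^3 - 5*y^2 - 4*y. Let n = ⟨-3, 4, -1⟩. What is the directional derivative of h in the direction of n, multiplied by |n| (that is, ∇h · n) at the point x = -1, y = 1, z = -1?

∂h/∂x = 3*x^2
∂h/∂y = -10*y - 4
∂h/∂z = 0
∇h at (-1, 1, -1) = (3, -14, 0)
∇h · n = (3)(-3) + (-14)(4) + (0)(-1) = -65

-65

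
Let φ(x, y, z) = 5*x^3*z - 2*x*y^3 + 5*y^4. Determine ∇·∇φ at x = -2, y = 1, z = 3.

∂²φ/∂x² = 30*x*z
∂²φ/∂y² = 12*y*(-x + 5*y)
∂²φ/∂z² = 0
∇²φ = -12*x*y + 30*x*z + 60*y^2
At (-2, 1, 3): -96.

-96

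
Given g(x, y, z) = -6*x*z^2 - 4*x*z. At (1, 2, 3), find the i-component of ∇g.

(∇g)_1 = ∂g/∂x = -6*z^2 - 4*z
At (1, 2, 3): -66.

-66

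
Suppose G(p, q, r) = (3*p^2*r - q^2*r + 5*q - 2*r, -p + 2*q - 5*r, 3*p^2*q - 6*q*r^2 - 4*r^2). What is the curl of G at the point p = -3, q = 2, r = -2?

(8, 57, -14)

(∇×G)₁ = ∂G₃/∂q − ∂G₂/∂r = 3*p^2 - 6*r^2 + 5
(∇×G)₂ = ∂G₁/∂r − ∂G₃/∂p = 3*p^2 - 6*p*q - q^2 - 2
(∇×G)₃ = ∂G₂/∂p − ∂G₁/∂q = 2*q*r - 6
∇×G = (3*p^2 - 6*r^2 + 5, 3*p^2 - 6*p*q - q^2 - 2, 2*q*r - 6)
At (-3, 2, -2): (8, 57, -14).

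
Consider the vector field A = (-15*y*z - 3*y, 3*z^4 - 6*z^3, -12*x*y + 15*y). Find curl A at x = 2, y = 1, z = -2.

(159, -3, -27)

(∇×A)₁ = ∂A₃/∂y − ∂A₂/∂z = -12*x - 12*z^3 + 18*z^2 + 15
(∇×A)₂ = ∂A₁/∂z − ∂A₃/∂x = -3*y
(∇×A)₃ = ∂A₂/∂x − ∂A₁/∂y = 15*z + 3
∇×A = (-12*x - 12*z^3 + 18*z^2 + 15, -3*y, 15*z + 3)
At (2, 1, -2): (159, -3, -27).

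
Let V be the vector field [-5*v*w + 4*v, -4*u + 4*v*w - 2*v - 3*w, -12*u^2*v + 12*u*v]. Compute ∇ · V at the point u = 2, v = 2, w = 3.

∂V₁/∂u = 0
∂V₂/∂v = 4*w - 2
∂V₃/∂w = 0
∇·V = 4*w - 2
At (2, 2, 3): 10.

10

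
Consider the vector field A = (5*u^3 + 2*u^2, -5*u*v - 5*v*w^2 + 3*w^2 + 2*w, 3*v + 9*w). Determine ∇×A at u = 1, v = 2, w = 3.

(43, 0, -10)

(∇×A)₁ = ∂A₃/∂v − ∂A₂/∂w = 10*v*w - 6*w + 1
(∇×A)₂ = ∂A₁/∂w − ∂A₃/∂u = 0
(∇×A)₃ = ∂A₂/∂u − ∂A₁/∂v = -5*v
∇×A = (10*v*w - 6*w + 1, 0, -5*v)
At (1, 2, 3): (43, 0, -10).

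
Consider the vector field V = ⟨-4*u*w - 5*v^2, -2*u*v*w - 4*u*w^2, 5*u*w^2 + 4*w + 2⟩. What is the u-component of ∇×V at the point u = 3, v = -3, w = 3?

(∇×V)_1 = ∂V₃/∂v − ∂V₂/∂w
= 0 − (-2*u*v - 8*u*w)
= 2*u*v + 8*u*w
At (3, -3, 3): 54.

54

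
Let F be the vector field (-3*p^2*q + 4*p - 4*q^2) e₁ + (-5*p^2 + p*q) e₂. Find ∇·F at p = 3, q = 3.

∂F₁/∂p = -6*p*q + 4
∂F₂/∂q = p
∇·F = -6*p*q + p + 4
At (3, 3): -47.

-47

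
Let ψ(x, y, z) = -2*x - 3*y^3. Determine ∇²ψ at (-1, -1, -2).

∂²ψ/∂x² = 0
∂²ψ/∂y² = -18*y
∂²ψ/∂z² = 0
∇²ψ = -18*y
At (-1, -1, -2): 18.

18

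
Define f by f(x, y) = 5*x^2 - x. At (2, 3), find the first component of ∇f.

19

(∇f)_1 = ∂f/∂x = 10*x - 1
At (2, 3): 19.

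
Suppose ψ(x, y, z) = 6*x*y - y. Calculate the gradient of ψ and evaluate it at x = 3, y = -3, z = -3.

∂ψ/∂x = 6*y
∂ψ/∂y = 6*x - 1
∂ψ/∂z = 0
∇ψ = (6*y, 6*x - 1, 0)
At (3, -3, -3): (-18, 17, 0).

(-18, 17, 0)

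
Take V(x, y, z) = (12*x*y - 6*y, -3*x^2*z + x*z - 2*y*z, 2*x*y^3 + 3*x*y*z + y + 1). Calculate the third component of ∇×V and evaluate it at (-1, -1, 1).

25

(∇×V)_3 = ∂V₂/∂x − ∂V₁/∂y
= -6*x*z + z − (12*x - 6)
= -6*x*z - 12*x + z + 6
At (-1, -1, 1): 25.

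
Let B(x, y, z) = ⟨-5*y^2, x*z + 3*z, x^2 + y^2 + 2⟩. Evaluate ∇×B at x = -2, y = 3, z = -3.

(∇×B)₁ = ∂B₃/∂y − ∂B₂/∂z = -x + 2*y - 3
(∇×B)₂ = ∂B₁/∂z − ∂B₃/∂x = -2*x
(∇×B)₃ = ∂B₂/∂x − ∂B₁/∂y = 10*y + z
∇×B = (-x + 2*y - 3, -2*x, 10*y + z)
At (-2, 3, -3): (5, 4, 27).

(5, 4, 27)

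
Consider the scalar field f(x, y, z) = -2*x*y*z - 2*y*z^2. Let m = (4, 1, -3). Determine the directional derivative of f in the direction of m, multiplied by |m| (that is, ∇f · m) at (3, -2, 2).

-72

∂f/∂x = -2*y*z
∂f/∂y = -2*x*z - 2*z^2
∂f/∂z = -2*x*y - 4*y*z
∇f at (3, -2, 2) = (8, -20, 28)
∇f · m = (8)(4) + (-20)(1) + (28)(-3) = -72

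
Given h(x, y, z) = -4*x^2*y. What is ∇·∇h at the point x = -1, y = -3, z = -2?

∂²h/∂x² = -8*y
∂²h/∂y² = 0
∂²h/∂z² = 0
∇²h = -8*y
At (-1, -3, -2): 24.

24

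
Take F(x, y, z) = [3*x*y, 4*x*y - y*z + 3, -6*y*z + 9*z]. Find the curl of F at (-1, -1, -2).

(11, 0, -1)

(∇×F)₁ = ∂F₃/∂y − ∂F₂/∂z = y - 6*z
(∇×F)₂ = ∂F₁/∂z − ∂F₃/∂x = 0
(∇×F)₃ = ∂F₂/∂x − ∂F₁/∂y = -3*x + 4*y
∇×F = (y - 6*z, 0, -3*x + 4*y)
At (-1, -1, -2): (11, 0, -1).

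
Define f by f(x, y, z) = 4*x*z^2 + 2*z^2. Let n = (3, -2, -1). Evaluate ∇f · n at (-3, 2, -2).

∂f/∂x = 4*z^2
∂f/∂y = 0
∂f/∂z = 8*x*z + 4*z
∇f at (-3, 2, -2) = (16, 0, 40)
∇f · n = (16)(3) + (0)(-2) + (40)(-1) = 8

8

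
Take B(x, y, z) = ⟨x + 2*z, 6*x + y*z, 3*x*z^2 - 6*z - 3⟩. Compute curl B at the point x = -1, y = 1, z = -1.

(-1, -1, 6)

(∇×B)₁ = ∂B₃/∂y − ∂B₂/∂z = -y
(∇×B)₂ = ∂B₁/∂z − ∂B₃/∂x = -3*z^2 + 2
(∇×B)₃ = ∂B₂/∂x − ∂B₁/∂y = 6
∇×B = (-y, -3*z^2 + 2, 6)
At (-1, 1, -1): (-1, -1, 6).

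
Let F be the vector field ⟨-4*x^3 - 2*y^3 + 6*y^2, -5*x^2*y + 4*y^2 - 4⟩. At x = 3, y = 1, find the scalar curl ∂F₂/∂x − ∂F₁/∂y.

-36

∂F₂/∂x = -10*x*y
∂F₁/∂y = -6*y^2 + 12*y
Scalar curl = -10*x*y + 6*y^2 - 12*y
At (3, 1): -36.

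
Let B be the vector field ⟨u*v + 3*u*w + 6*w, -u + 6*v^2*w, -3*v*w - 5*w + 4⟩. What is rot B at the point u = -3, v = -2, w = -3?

(∇×B)₁ = ∂B₃/∂v − ∂B₂/∂w = -6*v^2 - 3*w
(∇×B)₂ = ∂B₁/∂w − ∂B₃/∂u = 3*u + 6
(∇×B)₃ = ∂B₂/∂u − ∂B₁/∂v = -u - 1
∇×B = (-6*v^2 - 3*w, 3*u + 6, -u - 1)
At (-3, -2, -3): (-15, -3, 2).

(-15, -3, 2)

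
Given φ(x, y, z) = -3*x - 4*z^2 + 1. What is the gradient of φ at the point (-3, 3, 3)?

∂φ/∂x = -3
∂φ/∂y = 0
∂φ/∂z = -8*z
∇φ = (-3, 0, -8*z)
At (-3, 3, 3): (-3, 0, -24).

(-3, 0, -24)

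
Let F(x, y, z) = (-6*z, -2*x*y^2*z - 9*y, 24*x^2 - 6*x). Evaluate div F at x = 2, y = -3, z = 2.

39

∂F₁/∂x = 0
∂F₂/∂y = -4*x*y*z - 9
∂F₃/∂z = 0
∇·F = -4*x*y*z - 9
At (2, -3, 2): 39.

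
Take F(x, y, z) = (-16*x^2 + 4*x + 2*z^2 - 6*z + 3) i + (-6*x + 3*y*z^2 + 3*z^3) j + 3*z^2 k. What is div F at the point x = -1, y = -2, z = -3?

45

∂F₁/∂x = -32*x + 4
∂F₂/∂y = 3*z^2
∂F₃/∂z = 6*z
∇·F = -32*x + 3*z^2 + 6*z + 4
At (-1, -2, -3): 45.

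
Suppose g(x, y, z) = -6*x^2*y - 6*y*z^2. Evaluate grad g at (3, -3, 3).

∂g/∂x = -12*x*y
∂g/∂y = -6*x^2 - 6*z^2
∂g/∂z = -12*y*z
∇g = (-12*x*y, -6*x^2 - 6*z^2, -12*y*z)
At (3, -3, 3): (108, -108, 108).

(108, -108, 108)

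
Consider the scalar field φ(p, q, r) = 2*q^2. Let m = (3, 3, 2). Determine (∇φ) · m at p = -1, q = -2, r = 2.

∂φ/∂p = 0
∂φ/∂q = 4*q
∂φ/∂r = 0
∇φ at (-1, -2, 2) = (0, -8, 0)
∇φ · m = (0)(3) + (-8)(3) + (0)(2) = -24

-24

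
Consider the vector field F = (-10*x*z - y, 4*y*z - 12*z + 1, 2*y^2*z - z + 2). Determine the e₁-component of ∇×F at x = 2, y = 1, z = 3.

(∇×F)_1 = ∂F₃/∂y − ∂F₂/∂z
= 4*y*z − (4*y - 12)
= 4*y*z - 4*y + 12
At (2, 1, 3): 20.

20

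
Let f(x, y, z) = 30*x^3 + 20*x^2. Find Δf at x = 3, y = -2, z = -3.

∂²f/∂x² = 20*(9*x + 2)
∂²f/∂y² = 0
∂²f/∂z² = 0
∇²f = 180*x + 40
At (3, -2, -3): 580.

580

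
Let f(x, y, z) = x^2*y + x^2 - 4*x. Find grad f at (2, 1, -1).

∂f/∂x = 2*x*y + 2*x - 4
∂f/∂y = x^2
∂f/∂z = 0
∇f = (2*x*y + 2*x - 4, x^2, 0)
At (2, 1, -1): (4, 4, 0).

(4, 4, 0)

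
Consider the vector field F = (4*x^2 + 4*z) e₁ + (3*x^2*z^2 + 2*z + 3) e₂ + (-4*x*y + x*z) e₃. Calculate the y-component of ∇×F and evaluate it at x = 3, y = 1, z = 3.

(∇×F)_2 = ∂F₁/∂z − ∂F₃/∂x
= 4 − (-4*y + z)
= 4*y - z + 4
At (3, 1, 3): 5.

5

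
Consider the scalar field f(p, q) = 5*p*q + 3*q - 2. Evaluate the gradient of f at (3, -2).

∂f/∂p = 5*q
∂f/∂q = 5*p + 3
∇f = (5*q, 5*p + 3)
At (3, -2): (-10, 18).

(-10, 18)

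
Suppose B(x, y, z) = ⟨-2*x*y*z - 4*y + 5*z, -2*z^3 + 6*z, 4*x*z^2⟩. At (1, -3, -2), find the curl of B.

(18, -5, 0)

(∇×B)₁ = ∂B₃/∂y − ∂B₂/∂z = 6*z^2 - 6
(∇×B)₂ = ∂B₁/∂z − ∂B₃/∂x = -2*x*y - 4*z^2 + 5
(∇×B)₃ = ∂B₂/∂x − ∂B₁/∂y = 2*x*z + 4
∇×B = (6*z^2 - 6, -2*x*y - 4*z^2 + 5, 2*x*z + 4)
At (1, -3, -2): (18, -5, 0).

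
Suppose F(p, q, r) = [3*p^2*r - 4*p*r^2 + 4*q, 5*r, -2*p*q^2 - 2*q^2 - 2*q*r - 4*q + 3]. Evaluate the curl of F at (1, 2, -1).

(-23, 19, -4)

(∇×F)₁ = ∂F₃/∂q − ∂F₂/∂r = -4*p*q - 4*q - 2*r - 9
(∇×F)₂ = ∂F₁/∂r − ∂F₃/∂p = 3*p^2 - 8*p*r + 2*q^2
(∇×F)₃ = ∂F₂/∂p − ∂F₁/∂q = -4
∇×F = (-4*p*q - 4*q - 2*r - 9, 3*p^2 - 8*p*r + 2*q^2, -4)
At (1, 2, -1): (-23, 19, -4).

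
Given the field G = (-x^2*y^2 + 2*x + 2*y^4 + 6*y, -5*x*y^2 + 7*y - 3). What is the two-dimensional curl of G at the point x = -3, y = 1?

∂G₂/∂x = -5*y^2
∂G₁/∂y = -2*x^2*y + 8*y^3 + 6
Scalar curl = 2*x^2*y - 8*y^3 - 5*y^2 - 6
At (-3, 1): -1.

-1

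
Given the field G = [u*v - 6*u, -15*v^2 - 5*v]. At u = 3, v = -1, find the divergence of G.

18

∂G₁/∂u = v - 6
∂G₂/∂v = -30*v - 5
∇·G = -29*v - 11
At (3, -1): 18.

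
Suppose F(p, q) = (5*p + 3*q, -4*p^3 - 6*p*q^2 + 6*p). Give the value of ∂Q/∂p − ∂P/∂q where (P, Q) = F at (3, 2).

-129

∂F₂/∂p = -12*p^2 - 6*q^2 + 6
∂F₁/∂q = 3
Scalar curl = -12*p^2 - 6*q^2 + 3
At (3, 2): -129.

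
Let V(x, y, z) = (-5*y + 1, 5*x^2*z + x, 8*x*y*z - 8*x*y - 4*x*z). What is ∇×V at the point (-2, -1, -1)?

(12, -20, 26)

(∇×V)₁ = ∂V₃/∂y − ∂V₂/∂z = -5*x^2 + 8*x*z - 8*x
(∇×V)₂ = ∂V₁/∂z − ∂V₃/∂x = -8*y*z + 8*y + 4*z
(∇×V)₃ = ∂V₂/∂x − ∂V₁/∂y = 10*x*z + 6
∇×V = (-5*x^2 + 8*x*z - 8*x, -8*y*z + 8*y + 4*z, 10*x*z + 6)
At (-2, -1, -1): (12, -20, 26).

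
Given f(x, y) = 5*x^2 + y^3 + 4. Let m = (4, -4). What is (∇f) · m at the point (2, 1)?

68

∂f/∂x = 10*x
∂f/∂y = 3*y^2
∇f at (2, 1) = (20, 3)
∇f · m = (20)(4) + (3)(-4) = 68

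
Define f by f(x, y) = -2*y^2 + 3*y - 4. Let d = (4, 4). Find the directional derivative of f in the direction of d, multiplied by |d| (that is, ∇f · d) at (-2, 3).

-36

∂f/∂x = 0
∂f/∂y = -4*y + 3
∇f at (-2, 3) = (0, -9)
∇f · d = (0)(4) + (-9)(4) = -36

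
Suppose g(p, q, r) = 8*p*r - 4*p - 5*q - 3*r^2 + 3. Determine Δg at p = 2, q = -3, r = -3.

∂²g/∂p² = 0
∂²g/∂q² = 0
∂²g/∂r² = -6
∇²g = -6
At (2, -3, -3): -6.

-6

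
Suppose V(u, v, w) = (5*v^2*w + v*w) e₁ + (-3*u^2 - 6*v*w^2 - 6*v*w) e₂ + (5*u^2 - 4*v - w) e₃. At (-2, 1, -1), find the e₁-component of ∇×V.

-10

(∇×V)_1 = ∂V₃/∂v − ∂V₂/∂w
= -4 − (-12*v*w - 6*v)
= 12*v*w + 6*v - 4
At (-2, 1, -1): -10.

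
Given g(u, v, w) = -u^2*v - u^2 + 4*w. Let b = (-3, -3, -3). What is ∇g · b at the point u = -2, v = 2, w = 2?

-36

∂g/∂u = -2*u*v - 2*u
∂g/∂v = -u^2
∂g/∂w = 4
∇g at (-2, 2, 2) = (12, -4, 4)
∇g · b = (12)(-3) + (-4)(-3) + (4)(-3) = -36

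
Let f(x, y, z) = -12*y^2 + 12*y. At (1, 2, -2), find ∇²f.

-24

∂²f/∂x² = 0
∂²f/∂y² = -24
∂²f/∂z² = 0
∇²f = -24
At (1, 2, -2): -24.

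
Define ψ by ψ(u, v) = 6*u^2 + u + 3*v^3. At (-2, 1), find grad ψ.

(-23, 9)

∂ψ/∂u = 12*u + 1
∂ψ/∂v = 9*v^2
∇ψ = (12*u + 1, 9*v^2)
At (-2, 1): (-23, 9).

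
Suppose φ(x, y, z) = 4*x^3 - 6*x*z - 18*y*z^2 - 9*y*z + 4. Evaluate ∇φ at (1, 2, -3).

∂φ/∂x = 12*x^2 - 6*z
∂φ/∂y = -18*z^2 - 9*z
∂φ/∂z = -6*x - 36*y*z - 9*y
∇φ = (12*x^2 - 6*z, -18*z^2 - 9*z, -6*x - 36*y*z - 9*y)
At (1, 2, -3): (30, -135, 192).

(30, -135, 192)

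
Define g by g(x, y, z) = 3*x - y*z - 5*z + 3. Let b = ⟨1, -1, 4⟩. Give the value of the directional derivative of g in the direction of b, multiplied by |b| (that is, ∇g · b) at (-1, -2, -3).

-12

∂g/∂x = 3
∂g/∂y = -z
∂g/∂z = -y - 5
∇g at (-1, -2, -3) = (3, 3, -3)
∇g · b = (3)(1) + (3)(-1) + (-3)(4) = -12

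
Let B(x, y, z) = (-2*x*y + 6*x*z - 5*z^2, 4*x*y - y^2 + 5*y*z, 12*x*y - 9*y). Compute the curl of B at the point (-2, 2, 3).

(∇×B)₁ = ∂B₃/∂y − ∂B₂/∂z = 12*x - 5*y - 9
(∇×B)₂ = ∂B₁/∂z − ∂B₃/∂x = 6*x - 12*y - 10*z
(∇×B)₃ = ∂B₂/∂x − ∂B₁/∂y = 2*x + 4*y
∇×B = (12*x - 5*y - 9, 6*x - 12*y - 10*z, 2*x + 4*y)
At (-2, 2, 3): (-43, -66, 4).

(-43, -66, 4)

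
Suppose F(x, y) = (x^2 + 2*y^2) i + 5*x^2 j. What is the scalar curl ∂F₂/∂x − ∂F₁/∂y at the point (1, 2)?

∂F₂/∂x = 10*x
∂F₁/∂y = 4*y
Scalar curl = 10*x - 4*y
At (1, 2): 2.

2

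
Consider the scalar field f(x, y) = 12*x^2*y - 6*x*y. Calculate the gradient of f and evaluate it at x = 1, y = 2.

∂f/∂x = 24*x*y - 6*y
∂f/∂y = 12*x^2 - 6*x
∇f = (24*x*y - 6*y, 12*x^2 - 6*x)
At (1, 2): (36, 6).

(36, 6)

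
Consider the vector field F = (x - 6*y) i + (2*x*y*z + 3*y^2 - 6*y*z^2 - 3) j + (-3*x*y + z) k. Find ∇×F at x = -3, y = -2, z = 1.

(-27, -6, 2)

(∇×F)₁ = ∂F₃/∂y − ∂F₂/∂z = -2*x*y - 3*x + 12*y*z
(∇×F)₂ = ∂F₁/∂z − ∂F₃/∂x = 3*y
(∇×F)₃ = ∂F₂/∂x − ∂F₁/∂y = 2*y*z + 6
∇×F = (-2*x*y - 3*x + 12*y*z, 3*y, 2*y*z + 6)
At (-3, -2, 1): (-27, -6, 2).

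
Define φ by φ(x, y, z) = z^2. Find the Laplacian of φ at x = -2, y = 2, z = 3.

2

∂²φ/∂x² = 0
∂²φ/∂y² = 0
∂²φ/∂z² = 2
∇²φ = 2
At (-2, 2, 3): 2.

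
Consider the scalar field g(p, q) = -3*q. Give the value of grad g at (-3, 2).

∂g/∂p = 0
∂g/∂q = -3
∇g = (0, -3)
At (-3, 2): (0, -3).

(0, -3)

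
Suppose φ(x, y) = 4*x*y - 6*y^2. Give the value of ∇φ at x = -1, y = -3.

(-12, 32)

∂φ/∂x = 4*y
∂φ/∂y = 4*x - 12*y
∇φ = (4*y, 4*x - 12*y)
At (-1, -3): (-12, 32).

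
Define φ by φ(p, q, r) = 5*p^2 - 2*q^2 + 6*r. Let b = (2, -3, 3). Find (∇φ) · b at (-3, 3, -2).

∂φ/∂p = 10*p
∂φ/∂q = -4*q
∂φ/∂r = 6
∇φ at (-3, 3, -2) = (-30, -12, 6)
∇φ · b = (-30)(2) + (-12)(-3) + (6)(3) = -6

-6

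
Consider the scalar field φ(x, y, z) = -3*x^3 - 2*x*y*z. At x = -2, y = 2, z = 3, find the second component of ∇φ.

12

(∇φ)_2 = ∂φ/∂y = -2*x*z
At (-2, 2, 3): 12.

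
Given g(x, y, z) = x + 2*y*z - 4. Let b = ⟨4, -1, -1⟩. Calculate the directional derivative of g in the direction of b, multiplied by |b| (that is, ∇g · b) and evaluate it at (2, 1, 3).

-4

∂g/∂x = 1
∂g/∂y = 2*z
∂g/∂z = 2*y
∇g at (2, 1, 3) = (1, 6, 2)
∇g · b = (1)(4) + (6)(-1) + (2)(-1) = -4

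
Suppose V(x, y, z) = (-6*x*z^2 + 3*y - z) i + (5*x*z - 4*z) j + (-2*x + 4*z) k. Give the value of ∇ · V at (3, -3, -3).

∂V₁/∂x = -6*z^2
∂V₂/∂y = 0
∂V₃/∂z = 4
∇·V = -6*z^2 + 4
At (3, -3, -3): -50.

-50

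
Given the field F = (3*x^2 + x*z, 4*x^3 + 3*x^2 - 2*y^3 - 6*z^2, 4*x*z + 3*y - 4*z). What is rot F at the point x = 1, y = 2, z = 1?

(15, -3, 18)

(∇×F)₁ = ∂F₃/∂y − ∂F₂/∂z = 12*z + 3
(∇×F)₂ = ∂F₁/∂z − ∂F₃/∂x = x - 4*z
(∇×F)₃ = ∂F₂/∂x − ∂F₁/∂y = 12*x^2 + 6*x
∇×F = (12*z + 3, x - 4*z, 12*x^2 + 6*x)
At (1, 2, 1): (15, -3, 18).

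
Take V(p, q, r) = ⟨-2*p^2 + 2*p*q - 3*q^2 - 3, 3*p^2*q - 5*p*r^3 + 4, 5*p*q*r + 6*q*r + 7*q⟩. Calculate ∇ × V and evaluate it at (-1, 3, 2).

(∇×V)₁ = ∂V₃/∂q − ∂V₂/∂r = 15*p*r^2 + 5*p*r + 6*r + 7
(∇×V)₂ = ∂V₁/∂r − ∂V₃/∂p = -5*q*r
(∇×V)₃ = ∂V₂/∂p − ∂V₁/∂q = 6*p*q - 2*p + 6*q - 5*r^3
∇×V = (15*p*r^2 + 5*p*r + 6*r + 7, -5*q*r, 6*p*q - 2*p + 6*q - 5*r^3)
At (-1, 3, 2): (-51, -30, -38).

(-51, -30, -38)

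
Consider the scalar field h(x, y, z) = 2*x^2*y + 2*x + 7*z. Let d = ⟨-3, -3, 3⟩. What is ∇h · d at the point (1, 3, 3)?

-27

∂h/∂x = 4*x*y + 2
∂h/∂y = 2*x^2
∂h/∂z = 7
∇h at (1, 3, 3) = (14, 2, 7)
∇h · d = (14)(-3) + (2)(-3) + (7)(3) = -27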